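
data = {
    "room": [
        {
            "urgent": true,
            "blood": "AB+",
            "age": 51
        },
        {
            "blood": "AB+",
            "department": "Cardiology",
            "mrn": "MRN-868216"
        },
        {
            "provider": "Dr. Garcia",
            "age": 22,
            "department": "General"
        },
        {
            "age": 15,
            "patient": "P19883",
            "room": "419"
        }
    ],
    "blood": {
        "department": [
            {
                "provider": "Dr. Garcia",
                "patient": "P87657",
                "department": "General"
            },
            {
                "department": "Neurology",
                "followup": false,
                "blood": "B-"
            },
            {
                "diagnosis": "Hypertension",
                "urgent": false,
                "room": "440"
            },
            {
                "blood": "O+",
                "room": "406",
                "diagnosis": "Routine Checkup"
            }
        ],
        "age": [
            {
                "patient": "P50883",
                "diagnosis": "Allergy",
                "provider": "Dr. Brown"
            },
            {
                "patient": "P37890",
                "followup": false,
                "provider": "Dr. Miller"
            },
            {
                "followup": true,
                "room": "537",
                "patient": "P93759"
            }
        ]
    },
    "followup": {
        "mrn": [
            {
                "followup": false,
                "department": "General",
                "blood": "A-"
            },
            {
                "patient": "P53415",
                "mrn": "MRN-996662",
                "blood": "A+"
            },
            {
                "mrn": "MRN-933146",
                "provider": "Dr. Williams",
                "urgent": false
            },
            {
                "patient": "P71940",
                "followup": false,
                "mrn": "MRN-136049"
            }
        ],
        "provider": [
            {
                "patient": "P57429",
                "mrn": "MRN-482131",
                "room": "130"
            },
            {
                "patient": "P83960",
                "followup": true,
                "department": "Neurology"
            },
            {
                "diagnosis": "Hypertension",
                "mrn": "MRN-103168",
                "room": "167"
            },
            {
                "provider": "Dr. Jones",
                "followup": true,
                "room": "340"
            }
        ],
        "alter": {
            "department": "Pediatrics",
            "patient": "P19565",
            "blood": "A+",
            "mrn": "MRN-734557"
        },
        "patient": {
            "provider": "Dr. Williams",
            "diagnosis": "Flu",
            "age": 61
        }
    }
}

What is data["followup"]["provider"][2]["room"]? "167"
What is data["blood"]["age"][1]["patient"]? "P37890"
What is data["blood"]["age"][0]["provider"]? "Dr. Brown"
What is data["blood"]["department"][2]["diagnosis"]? "Hypertension"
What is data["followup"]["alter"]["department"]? "Pediatrics"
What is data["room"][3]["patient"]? "P19883"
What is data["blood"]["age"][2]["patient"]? "P93759"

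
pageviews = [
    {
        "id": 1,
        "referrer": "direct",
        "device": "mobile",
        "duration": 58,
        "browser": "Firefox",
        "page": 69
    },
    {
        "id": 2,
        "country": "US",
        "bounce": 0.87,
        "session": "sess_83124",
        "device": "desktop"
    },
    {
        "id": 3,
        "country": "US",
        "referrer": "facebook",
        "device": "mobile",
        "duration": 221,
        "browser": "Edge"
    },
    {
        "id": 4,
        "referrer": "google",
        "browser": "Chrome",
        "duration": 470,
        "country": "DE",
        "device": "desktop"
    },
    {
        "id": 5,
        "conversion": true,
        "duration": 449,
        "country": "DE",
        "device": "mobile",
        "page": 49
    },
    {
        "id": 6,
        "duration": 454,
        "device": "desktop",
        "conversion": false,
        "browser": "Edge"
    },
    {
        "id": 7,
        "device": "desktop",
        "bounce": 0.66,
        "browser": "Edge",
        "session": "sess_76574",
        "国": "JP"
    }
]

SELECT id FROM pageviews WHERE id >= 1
[1, 2, 3, 4, 5, 6, 7]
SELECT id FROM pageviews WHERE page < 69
[5]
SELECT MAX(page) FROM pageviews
69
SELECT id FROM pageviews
[1, 2, 3, 4, 5, 6, 7]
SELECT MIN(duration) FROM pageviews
58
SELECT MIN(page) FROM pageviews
49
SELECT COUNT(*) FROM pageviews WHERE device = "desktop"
4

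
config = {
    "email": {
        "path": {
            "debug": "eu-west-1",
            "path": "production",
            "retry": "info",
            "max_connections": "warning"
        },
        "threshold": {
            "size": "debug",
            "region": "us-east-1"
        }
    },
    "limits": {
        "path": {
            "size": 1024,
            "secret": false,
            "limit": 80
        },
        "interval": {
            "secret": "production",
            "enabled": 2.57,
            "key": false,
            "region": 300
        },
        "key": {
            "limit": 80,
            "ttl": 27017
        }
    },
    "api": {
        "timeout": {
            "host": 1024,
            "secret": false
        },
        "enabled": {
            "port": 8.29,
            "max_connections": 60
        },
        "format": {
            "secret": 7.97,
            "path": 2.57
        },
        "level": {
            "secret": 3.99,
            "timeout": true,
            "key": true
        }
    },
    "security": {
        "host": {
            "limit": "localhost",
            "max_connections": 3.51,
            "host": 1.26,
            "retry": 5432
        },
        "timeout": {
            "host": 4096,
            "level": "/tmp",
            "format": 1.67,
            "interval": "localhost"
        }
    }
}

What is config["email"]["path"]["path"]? "production"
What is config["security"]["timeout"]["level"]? "/tmp"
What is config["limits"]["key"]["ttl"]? 27017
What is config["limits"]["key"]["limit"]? 80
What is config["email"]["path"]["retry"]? "info"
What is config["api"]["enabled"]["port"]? 8.29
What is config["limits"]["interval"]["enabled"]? 2.57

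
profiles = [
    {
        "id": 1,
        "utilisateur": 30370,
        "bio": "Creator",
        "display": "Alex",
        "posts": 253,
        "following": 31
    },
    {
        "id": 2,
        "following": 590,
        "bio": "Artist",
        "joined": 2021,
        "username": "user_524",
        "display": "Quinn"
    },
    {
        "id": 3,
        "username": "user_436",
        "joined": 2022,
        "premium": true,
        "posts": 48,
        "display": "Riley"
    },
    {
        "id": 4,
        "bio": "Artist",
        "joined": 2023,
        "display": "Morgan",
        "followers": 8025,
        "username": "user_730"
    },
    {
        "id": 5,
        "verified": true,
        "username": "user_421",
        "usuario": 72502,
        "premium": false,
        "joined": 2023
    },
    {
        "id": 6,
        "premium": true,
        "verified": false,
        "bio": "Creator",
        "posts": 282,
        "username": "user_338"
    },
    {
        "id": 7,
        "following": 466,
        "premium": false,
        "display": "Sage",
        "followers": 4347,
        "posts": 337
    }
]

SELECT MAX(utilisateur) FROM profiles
30370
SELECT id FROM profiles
[1, 2, 3, 4, 5, 6, 7]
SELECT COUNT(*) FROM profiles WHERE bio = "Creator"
2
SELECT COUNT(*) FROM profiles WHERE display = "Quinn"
1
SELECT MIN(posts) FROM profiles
48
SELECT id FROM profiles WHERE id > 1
[2, 3, 4, 5, 6, 7]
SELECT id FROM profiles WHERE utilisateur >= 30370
[1]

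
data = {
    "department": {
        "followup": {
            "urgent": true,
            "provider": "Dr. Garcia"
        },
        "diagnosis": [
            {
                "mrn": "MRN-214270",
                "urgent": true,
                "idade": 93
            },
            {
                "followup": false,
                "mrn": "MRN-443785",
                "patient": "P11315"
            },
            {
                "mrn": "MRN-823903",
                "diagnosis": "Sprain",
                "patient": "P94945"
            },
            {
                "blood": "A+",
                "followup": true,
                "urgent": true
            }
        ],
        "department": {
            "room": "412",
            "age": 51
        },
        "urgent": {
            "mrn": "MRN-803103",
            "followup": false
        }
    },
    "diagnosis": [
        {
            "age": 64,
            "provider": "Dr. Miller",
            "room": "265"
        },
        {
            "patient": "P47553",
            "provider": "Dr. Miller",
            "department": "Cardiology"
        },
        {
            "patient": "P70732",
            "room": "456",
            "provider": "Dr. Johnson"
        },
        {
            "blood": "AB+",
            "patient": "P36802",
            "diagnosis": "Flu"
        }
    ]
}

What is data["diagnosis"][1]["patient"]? "P47553"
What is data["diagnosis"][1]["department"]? "Cardiology"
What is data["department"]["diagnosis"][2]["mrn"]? "MRN-823903"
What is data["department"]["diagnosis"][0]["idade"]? 93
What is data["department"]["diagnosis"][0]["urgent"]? True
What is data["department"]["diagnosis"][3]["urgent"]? True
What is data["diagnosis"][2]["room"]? "456"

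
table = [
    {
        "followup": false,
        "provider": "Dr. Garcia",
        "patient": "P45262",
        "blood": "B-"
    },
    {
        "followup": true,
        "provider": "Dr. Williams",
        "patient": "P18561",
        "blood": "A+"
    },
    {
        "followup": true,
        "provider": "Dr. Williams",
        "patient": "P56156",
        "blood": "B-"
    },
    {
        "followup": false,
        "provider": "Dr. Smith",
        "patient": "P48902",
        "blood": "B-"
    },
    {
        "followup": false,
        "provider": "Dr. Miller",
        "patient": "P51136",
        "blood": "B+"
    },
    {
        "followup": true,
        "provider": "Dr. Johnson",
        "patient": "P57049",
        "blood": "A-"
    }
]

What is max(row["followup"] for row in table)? True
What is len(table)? 6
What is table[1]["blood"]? "A+"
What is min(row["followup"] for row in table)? False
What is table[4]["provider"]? "Dr. Miller"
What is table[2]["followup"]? True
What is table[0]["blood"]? "B-"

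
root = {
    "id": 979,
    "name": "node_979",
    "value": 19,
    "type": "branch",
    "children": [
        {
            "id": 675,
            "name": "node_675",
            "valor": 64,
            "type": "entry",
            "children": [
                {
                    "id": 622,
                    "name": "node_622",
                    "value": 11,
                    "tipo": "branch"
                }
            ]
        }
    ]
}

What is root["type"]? "branch"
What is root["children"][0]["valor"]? 64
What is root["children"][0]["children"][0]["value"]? 11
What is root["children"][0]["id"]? 675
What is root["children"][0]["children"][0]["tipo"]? "branch"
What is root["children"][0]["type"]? "entry"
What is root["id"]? 979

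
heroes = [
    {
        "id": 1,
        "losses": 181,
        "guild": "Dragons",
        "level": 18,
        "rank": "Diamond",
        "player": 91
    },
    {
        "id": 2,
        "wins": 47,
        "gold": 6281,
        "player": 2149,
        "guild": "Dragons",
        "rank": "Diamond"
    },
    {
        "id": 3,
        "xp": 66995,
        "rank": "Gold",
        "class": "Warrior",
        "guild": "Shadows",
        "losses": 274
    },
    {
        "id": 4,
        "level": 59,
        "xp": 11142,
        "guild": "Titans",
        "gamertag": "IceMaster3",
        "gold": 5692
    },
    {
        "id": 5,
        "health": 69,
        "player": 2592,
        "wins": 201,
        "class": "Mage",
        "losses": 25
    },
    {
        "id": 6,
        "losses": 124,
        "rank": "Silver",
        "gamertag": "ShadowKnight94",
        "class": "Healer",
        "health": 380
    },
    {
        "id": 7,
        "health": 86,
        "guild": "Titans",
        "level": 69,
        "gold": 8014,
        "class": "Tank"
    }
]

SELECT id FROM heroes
[1, 2, 3, 4, 5, 6, 7]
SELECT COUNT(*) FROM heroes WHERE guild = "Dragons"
2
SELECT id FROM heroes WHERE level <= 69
[1, 4, 7]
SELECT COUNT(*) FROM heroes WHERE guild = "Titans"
2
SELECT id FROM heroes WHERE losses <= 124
[5, 6]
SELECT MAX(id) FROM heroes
7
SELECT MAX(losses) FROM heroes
274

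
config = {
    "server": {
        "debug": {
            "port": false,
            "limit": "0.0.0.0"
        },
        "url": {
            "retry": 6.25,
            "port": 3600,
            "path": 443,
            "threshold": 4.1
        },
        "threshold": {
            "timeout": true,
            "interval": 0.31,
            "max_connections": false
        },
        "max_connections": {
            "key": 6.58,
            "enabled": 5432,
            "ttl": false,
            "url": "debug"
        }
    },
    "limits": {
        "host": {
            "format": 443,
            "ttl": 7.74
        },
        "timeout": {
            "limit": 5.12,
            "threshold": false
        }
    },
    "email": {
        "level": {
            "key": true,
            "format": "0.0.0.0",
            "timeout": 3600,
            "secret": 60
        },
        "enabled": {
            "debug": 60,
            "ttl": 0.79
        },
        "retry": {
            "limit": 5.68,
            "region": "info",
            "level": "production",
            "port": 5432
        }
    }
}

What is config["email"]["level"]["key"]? True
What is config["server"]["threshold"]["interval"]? 0.31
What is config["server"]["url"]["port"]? 3600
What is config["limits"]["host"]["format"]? 443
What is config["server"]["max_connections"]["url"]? "debug"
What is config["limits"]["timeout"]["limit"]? 5.12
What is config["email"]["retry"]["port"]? 5432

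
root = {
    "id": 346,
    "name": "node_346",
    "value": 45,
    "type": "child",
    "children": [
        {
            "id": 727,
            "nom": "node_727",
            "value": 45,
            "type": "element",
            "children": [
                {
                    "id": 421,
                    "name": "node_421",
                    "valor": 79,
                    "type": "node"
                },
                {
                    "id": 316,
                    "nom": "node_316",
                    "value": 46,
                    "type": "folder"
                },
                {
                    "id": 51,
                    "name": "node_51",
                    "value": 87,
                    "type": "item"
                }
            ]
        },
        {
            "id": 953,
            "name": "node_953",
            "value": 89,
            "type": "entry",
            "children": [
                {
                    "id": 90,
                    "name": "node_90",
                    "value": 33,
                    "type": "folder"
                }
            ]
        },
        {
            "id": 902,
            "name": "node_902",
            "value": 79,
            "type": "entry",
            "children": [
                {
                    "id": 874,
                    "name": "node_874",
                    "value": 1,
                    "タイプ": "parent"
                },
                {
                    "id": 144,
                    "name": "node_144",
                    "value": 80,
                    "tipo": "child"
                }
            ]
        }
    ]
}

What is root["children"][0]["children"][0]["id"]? 421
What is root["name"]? "node_346"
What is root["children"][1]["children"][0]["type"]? "folder"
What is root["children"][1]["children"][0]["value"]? 33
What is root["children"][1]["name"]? "node_953"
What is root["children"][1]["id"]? 953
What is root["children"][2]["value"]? 79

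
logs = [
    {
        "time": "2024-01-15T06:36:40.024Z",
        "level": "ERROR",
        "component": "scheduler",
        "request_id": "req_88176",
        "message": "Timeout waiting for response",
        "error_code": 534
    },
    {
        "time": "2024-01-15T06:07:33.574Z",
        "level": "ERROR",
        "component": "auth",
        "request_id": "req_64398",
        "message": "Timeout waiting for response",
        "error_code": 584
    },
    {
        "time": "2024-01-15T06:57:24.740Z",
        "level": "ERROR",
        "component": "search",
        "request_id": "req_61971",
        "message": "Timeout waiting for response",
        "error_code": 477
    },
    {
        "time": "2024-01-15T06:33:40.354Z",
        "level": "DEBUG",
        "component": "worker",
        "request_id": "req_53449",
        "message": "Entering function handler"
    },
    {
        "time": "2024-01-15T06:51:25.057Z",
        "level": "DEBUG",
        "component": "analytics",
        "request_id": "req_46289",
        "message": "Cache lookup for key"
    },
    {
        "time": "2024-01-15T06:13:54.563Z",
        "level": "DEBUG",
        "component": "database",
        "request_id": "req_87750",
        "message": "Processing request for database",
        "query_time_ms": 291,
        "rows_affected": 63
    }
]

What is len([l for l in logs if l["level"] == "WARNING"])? 0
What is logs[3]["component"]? "worker"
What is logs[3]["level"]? "DEBUG"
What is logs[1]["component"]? "auth"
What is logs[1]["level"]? "ERROR"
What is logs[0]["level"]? "ERROR"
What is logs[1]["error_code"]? 584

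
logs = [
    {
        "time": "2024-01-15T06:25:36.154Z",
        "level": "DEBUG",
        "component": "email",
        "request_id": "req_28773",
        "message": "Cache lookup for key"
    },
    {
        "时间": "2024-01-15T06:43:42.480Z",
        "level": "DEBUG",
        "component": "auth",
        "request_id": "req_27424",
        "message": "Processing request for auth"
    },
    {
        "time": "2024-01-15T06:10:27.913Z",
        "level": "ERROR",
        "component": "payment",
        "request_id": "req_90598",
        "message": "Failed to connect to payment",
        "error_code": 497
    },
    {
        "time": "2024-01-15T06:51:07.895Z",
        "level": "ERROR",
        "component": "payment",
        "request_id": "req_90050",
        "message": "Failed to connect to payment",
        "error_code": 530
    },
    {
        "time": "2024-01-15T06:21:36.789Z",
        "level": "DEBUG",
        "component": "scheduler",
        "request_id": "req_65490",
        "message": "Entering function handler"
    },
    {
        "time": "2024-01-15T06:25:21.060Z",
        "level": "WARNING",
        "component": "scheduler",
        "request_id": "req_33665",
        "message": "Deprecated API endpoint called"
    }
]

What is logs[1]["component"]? "auth"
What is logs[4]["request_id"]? "req_65490"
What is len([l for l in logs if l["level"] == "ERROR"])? 2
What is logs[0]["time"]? "2024-01-15T06:25:36.154Z"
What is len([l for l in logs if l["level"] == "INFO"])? 0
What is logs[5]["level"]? "WARNING"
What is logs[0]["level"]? "DEBUG"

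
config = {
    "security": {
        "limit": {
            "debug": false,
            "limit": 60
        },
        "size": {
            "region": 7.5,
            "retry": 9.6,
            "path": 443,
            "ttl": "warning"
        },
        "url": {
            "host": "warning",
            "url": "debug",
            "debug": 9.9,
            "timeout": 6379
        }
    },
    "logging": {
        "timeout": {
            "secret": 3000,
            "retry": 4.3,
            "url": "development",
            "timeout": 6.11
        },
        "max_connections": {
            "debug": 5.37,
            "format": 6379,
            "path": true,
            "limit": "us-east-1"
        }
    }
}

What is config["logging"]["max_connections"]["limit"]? "us-east-1"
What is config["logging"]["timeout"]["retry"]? 4.3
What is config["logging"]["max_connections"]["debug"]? 5.37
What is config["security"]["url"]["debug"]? 9.9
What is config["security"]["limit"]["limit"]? 60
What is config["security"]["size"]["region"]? 7.5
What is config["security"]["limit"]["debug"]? False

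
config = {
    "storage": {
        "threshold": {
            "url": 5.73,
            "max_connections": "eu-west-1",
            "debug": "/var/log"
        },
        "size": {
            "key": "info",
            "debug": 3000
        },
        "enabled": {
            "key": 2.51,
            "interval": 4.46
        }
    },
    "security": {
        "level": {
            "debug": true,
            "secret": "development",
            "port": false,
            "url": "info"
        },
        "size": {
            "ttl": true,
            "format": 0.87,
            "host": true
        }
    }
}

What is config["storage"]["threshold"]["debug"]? "/var/log"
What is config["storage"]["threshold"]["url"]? 5.73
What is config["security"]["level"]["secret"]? "development"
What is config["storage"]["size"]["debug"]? 3000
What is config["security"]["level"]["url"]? "info"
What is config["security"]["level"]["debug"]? True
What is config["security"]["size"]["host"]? True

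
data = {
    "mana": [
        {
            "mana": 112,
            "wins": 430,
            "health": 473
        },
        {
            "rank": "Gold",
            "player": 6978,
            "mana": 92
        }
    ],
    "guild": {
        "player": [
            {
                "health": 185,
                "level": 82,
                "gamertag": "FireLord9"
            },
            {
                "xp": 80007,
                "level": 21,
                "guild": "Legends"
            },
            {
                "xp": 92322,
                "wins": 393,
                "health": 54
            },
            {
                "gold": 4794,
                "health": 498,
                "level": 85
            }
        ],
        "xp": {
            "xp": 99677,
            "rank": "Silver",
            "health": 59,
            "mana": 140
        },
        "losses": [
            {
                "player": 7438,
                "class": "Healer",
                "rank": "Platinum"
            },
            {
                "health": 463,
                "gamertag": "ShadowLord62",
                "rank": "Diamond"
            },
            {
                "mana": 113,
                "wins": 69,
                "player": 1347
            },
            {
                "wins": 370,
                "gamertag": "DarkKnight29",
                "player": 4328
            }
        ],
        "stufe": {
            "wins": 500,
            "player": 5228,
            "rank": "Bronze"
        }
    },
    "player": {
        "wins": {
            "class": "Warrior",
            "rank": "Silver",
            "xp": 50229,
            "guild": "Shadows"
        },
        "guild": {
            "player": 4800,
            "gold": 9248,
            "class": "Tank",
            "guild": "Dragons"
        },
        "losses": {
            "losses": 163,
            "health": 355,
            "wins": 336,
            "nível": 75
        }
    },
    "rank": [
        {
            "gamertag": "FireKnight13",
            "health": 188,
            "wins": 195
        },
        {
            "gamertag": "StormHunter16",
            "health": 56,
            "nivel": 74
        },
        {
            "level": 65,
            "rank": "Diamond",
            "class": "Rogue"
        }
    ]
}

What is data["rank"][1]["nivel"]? 74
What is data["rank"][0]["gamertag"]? "FireKnight13"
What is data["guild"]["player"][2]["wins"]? 393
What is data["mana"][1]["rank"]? "Gold"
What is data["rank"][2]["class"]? "Rogue"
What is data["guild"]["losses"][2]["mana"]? 113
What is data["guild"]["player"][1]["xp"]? 80007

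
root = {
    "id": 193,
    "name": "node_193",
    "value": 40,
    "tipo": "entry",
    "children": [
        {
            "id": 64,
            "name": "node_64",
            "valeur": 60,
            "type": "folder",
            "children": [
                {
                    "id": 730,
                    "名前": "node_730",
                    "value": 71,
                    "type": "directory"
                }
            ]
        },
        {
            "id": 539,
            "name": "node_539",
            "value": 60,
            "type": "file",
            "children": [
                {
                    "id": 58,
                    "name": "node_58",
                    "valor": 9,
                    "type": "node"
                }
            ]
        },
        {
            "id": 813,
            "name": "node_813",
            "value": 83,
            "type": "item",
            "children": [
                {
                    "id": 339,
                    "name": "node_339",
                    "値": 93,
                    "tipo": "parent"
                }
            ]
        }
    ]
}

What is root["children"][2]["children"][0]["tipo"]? "parent"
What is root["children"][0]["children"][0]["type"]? "directory"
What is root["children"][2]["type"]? "item"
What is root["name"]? "node_193"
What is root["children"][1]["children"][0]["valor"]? 9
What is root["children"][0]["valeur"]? 60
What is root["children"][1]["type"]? "file"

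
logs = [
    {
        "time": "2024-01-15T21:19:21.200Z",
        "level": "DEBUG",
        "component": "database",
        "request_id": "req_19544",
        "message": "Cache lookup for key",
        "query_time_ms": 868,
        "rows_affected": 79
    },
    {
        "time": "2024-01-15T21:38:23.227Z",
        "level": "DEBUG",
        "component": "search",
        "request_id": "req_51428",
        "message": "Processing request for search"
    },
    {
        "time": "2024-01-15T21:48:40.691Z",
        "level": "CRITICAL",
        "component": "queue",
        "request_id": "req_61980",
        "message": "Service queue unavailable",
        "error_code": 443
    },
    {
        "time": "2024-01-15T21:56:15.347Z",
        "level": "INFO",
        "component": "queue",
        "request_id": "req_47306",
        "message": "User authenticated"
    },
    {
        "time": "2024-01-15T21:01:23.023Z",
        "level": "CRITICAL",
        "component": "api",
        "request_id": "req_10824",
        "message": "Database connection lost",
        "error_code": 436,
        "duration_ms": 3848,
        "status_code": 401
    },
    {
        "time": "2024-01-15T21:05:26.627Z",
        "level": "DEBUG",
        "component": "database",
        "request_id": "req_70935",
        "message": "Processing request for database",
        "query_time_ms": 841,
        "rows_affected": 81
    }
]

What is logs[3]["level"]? "INFO"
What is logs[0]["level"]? "DEBUG"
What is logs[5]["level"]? "DEBUG"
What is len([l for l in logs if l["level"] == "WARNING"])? 0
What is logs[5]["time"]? "2024-01-15T21:05:26.627Z"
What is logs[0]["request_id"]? "req_19544"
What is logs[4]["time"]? "2024-01-15T21:01:23.023Z"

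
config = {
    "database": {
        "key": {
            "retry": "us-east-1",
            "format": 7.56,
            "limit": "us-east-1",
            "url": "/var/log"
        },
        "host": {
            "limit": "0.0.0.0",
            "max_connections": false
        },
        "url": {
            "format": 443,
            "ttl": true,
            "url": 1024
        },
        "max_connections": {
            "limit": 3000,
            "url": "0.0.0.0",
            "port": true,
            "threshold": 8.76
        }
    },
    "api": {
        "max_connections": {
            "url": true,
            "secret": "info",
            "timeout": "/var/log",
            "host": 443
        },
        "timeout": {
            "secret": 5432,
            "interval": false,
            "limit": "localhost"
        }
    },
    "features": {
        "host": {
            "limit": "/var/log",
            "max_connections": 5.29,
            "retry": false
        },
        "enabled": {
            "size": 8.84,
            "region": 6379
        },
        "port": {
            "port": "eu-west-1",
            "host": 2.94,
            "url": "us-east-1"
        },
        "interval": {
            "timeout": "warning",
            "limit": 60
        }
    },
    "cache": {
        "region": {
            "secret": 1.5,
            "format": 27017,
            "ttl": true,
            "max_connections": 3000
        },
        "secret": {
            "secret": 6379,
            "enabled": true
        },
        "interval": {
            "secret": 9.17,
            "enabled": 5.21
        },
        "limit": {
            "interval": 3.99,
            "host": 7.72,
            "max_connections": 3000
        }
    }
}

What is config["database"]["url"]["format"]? 443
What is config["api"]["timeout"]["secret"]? 5432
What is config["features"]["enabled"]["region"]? 6379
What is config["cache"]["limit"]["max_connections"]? 3000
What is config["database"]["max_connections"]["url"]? "0.0.0.0"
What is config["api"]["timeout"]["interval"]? False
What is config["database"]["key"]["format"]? 7.56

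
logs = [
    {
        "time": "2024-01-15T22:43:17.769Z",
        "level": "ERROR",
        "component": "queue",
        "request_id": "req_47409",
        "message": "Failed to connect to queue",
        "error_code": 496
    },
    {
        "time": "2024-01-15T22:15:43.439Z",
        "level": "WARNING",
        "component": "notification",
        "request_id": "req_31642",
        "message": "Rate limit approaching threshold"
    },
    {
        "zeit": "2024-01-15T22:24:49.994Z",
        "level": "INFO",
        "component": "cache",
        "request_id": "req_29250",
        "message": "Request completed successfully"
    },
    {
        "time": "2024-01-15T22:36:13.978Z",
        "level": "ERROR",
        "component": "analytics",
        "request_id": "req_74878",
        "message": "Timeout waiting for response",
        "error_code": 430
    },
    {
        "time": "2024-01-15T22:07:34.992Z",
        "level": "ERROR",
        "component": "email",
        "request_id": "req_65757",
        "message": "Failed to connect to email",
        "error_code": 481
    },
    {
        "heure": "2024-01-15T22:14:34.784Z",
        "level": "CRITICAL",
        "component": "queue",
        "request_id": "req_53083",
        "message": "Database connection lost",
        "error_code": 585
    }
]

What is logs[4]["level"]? "ERROR"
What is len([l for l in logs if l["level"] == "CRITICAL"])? 1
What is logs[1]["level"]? "WARNING"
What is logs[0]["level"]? "ERROR"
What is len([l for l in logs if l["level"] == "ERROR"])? 3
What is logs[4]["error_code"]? 481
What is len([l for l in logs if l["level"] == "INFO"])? 1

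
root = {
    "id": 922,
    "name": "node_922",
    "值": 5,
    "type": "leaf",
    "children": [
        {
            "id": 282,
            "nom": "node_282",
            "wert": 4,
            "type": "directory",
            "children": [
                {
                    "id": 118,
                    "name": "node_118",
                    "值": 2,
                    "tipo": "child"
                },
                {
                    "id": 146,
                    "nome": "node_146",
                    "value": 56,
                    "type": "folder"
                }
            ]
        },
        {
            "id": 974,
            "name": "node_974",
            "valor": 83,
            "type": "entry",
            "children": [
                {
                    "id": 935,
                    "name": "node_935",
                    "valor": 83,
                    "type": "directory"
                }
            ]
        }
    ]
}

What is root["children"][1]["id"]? 974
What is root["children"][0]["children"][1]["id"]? 146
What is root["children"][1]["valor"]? 83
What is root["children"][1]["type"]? "entry"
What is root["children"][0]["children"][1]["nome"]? "node_146"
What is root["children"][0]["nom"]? "node_282"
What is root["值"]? 5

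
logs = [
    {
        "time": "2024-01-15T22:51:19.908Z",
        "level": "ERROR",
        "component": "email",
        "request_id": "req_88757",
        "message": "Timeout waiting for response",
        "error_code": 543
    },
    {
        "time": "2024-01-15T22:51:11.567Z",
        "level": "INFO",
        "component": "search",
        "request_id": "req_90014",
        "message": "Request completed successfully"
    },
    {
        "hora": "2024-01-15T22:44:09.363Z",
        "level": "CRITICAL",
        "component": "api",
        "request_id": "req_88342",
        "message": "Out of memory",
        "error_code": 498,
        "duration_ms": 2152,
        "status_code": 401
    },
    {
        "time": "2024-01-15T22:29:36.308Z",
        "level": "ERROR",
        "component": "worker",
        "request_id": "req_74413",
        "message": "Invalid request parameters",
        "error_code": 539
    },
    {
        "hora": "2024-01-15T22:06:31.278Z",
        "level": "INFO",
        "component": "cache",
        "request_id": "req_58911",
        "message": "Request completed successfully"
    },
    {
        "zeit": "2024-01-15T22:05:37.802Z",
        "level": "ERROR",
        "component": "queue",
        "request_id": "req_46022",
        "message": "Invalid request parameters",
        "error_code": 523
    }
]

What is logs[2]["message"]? "Out of memory"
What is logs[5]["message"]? "Invalid request parameters"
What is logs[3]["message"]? "Invalid request parameters"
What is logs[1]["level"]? "INFO"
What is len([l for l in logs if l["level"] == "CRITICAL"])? 1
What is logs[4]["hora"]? "2024-01-15T22:06:31.278Z"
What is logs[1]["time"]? "2024-01-15T22:51:11.567Z"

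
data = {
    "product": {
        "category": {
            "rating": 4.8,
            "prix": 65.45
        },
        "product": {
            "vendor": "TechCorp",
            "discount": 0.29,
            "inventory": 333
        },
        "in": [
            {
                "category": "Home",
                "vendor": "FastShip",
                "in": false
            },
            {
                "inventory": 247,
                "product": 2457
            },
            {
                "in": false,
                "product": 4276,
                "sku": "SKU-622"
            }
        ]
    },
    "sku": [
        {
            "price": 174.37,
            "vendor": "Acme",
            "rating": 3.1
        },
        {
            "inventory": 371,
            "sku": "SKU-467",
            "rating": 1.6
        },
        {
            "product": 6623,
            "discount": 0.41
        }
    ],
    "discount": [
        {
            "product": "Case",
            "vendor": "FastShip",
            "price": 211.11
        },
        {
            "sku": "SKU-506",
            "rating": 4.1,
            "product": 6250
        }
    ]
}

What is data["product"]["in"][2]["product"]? 4276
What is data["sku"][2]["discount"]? 0.41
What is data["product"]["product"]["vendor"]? "TechCorp"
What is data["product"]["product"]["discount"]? 0.29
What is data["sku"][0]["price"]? 174.37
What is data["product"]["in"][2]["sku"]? "SKU-622"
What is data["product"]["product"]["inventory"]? 333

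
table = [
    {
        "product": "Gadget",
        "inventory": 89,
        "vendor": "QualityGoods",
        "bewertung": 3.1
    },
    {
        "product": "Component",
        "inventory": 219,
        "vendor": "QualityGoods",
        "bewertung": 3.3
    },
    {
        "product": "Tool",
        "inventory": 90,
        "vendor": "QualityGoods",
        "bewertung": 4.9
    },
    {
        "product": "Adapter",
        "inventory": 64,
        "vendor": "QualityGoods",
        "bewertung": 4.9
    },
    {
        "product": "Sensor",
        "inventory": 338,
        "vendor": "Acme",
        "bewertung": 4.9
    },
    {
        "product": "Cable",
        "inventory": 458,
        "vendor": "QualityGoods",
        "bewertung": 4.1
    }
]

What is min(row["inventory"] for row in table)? 64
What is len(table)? 6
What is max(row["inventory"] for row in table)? 458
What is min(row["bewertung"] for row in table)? 3.1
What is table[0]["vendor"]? "QualityGoods"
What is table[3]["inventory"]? 64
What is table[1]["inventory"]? 219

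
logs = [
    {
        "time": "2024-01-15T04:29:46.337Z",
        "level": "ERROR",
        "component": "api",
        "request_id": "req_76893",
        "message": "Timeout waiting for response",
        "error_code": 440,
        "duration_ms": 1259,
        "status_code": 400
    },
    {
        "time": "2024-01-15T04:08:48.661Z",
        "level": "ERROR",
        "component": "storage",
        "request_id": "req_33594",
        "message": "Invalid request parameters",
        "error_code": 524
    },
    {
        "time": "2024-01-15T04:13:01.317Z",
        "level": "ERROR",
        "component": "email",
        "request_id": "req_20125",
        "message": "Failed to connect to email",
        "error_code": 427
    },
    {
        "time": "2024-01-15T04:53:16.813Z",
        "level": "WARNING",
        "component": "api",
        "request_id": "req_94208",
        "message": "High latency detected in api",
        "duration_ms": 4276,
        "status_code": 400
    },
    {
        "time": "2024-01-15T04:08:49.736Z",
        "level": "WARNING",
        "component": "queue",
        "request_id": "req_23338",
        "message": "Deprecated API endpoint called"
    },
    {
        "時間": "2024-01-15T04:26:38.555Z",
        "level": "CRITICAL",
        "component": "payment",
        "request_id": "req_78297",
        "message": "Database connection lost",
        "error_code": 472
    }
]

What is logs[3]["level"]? "WARNING"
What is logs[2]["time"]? "2024-01-15T04:13:01.317Z"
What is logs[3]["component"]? "api"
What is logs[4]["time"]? "2024-01-15T04:08:49.736Z"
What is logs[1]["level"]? "ERROR"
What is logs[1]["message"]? "Invalid request parameters"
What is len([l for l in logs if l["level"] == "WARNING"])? 2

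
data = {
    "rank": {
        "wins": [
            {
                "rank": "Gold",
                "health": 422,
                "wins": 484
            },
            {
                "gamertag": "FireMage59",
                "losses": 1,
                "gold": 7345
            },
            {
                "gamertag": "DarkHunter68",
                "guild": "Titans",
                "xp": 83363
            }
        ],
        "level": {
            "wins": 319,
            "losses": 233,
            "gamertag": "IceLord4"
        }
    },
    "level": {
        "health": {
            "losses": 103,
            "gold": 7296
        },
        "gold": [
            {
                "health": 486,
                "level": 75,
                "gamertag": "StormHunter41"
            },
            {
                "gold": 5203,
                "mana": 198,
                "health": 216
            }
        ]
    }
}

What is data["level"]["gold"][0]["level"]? 75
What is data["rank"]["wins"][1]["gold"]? 7345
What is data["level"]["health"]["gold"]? 7296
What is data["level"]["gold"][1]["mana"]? 198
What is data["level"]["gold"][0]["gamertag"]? "StormHunter41"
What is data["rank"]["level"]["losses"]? 233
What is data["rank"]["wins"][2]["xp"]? 83363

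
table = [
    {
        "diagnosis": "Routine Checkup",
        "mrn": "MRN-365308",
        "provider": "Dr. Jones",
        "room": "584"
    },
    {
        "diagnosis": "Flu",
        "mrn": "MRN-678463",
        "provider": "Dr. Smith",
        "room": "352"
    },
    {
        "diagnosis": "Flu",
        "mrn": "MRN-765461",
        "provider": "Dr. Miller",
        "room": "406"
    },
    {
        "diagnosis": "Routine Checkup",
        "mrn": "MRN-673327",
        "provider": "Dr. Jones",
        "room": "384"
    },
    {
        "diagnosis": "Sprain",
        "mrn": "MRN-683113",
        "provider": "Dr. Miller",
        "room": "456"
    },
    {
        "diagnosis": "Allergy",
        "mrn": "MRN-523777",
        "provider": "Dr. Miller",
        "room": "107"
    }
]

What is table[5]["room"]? "107"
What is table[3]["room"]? "384"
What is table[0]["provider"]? "Dr. Jones"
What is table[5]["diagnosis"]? "Allergy"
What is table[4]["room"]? "456"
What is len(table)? 6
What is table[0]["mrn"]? "MRN-365308"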